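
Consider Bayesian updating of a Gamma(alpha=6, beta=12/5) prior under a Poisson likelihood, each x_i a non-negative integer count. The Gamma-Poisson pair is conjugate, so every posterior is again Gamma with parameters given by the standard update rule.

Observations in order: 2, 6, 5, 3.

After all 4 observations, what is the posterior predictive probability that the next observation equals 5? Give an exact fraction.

obs 1: x=2 → posterior Gamma(8, 17/5)
obs 2: x=6 → posterior Gamma(14, 22/5)
obs 3: x=5 → posterior Gamma(19, 27/5)
obs 4: x=3 → posterior Gamma(22, 32/5)

266835380745641376097450037918826496000000/2195060778453276448585190172728648509121533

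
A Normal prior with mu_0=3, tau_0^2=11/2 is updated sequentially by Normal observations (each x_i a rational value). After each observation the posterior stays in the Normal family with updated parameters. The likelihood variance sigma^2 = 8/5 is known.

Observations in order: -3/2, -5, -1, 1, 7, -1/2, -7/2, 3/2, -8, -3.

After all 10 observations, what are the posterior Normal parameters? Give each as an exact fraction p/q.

obs 1: x=-3/2 → posterior Normal(-69/142, 88/71)
obs 2: x=-5 → posterior Normal(-619/252, 44/63)
obs 3: x=-1 → posterior Normal(-729/362, 88/181)
obs 4: x=1 → posterior Normal(-619/472, 22/59)
obs 5: x=7 → posterior Normal(151/582, 88/291)
obs 6: x=-1/2 → posterior Normal(24/173, 44/173)
obs 7: x=-7/2 → posterior Normal(-289/802, 88/401)
obs 8: x=3/2 → posterior Normal(-31/228, 11/57)
obs 9: x=-8 → posterior Normal(-502/511, 88/511)
obs 10: x=-3 → posterior Normal(-667/566, 44/283)

mu_0=-667/566, tau_0^2=44/283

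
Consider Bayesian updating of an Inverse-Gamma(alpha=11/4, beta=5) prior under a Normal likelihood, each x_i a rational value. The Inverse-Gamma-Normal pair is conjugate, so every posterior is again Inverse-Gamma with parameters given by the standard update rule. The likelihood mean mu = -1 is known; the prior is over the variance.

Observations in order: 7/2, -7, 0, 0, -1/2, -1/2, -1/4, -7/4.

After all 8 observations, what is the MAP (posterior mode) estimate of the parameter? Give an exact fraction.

obs 1: x=7/2 → posterior Inverse-Gamma(13/4, 121/8)
obs 2: x=-7 → posterior Inverse-Gamma(15/4, 265/8)
obs 3: x=0 → posterior Inverse-Gamma(17/4, 269/8)
obs 4: x=0 → posterior Inverse-Gamma(19/4, 273/8)
obs 5: x=-1/2 → posterior Inverse-Gamma(21/4, 137/4)
obs 6: x=-1/2 → posterior Inverse-Gamma(23/4, 275/8)
obs 7: x=-1/4 → posterior Inverse-Gamma(25/4, 1109/32)
obs 8: x=-7/4 → posterior Inverse-Gamma(27/4, 559/16)

559/124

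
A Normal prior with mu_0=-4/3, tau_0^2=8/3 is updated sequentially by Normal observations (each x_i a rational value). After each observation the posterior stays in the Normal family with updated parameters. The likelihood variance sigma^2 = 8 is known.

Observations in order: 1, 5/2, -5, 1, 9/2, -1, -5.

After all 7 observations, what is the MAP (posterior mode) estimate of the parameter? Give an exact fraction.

obs 1: x=1 → posterior Normal(-3/4, 2)
obs 2: x=5/2 → posterior Normal(-1/10, 8/5)
obs 3: x=-5 → posterior Normal(-11/12, 4/3)
obs 4: x=1 → posterior Normal(-9/14, 8/7)
obs 5: x=9/2 → posterior Normal(0, 1)
obs 6: x=-1 → posterior Normal(-1/9, 8/9)
obs 7: x=-5 → posterior Normal(-3/5, 4/5)

-3/5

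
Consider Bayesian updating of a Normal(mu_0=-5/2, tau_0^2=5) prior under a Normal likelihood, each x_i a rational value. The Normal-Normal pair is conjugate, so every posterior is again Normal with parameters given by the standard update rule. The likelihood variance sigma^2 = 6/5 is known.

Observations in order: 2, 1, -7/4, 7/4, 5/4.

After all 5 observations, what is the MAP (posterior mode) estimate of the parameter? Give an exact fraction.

obs 1: x=2 → posterior Normal(35/31, 30/31)
obs 2: x=1 → posterior Normal(15/14, 15/28)
obs 3: x=-7/4 → posterior Normal(65/324, 10/27)
obs 4: x=7/4 → posterior Normal(30/53, 15/53)
obs 5: x=5/4 → posterior Normal(365/524, 30/131)

365/524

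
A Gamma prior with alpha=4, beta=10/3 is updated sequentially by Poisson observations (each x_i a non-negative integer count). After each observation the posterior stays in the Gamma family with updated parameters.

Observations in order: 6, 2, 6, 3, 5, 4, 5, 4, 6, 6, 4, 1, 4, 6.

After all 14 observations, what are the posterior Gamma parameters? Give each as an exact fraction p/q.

obs 1: x=6 → posterior Gamma(10, 13/3)
obs 2: x=2 → posterior Gamma(12, 16/3)
obs 3: x=6 → posterior Gamma(18, 19/3)
obs 4: x=3 → posterior Gamma(21, 22/3)
obs 5: x=5 → posterior Gamma(26, 25/3)
obs 6: x=4 → posterior Gamma(30, 28/3)
obs 7: x=5 → posterior Gamma(35, 31/3)
obs 8: x=4 → posterior Gamma(39, 34/3)
obs 9: x=6 → posterior Gamma(45, 37/3)
obs 10: x=6 → posterior Gamma(51, 40/3)
obs 11: x=4 → posterior Gamma(55, 43/3)
obs 12: x=1 → posterior Gamma(56, 46/3)
obs 13: x=4 → posterior Gamma(60, 49/3)
obs 14: x=6 → posterior Gamma(66, 52/3)

alpha=66, beta=52/3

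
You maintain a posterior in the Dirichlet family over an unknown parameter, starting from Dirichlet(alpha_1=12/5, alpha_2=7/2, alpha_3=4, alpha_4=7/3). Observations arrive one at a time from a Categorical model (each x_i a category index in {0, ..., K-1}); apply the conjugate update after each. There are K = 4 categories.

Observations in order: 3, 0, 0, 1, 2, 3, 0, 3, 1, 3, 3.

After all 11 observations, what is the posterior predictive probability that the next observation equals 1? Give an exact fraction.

obs 1: x=3 → posterior Dirichlet(12/5, 7/2, 4, 10/3)
obs 2: x=0 → posterior Dirichlet(17/5, 7/2, 4, 10/3)
obs 3: x=0 → posterior Dirichlet(22/5, 7/2, 4, 10/3)
obs 4: x=1 → posterior Dirichlet(22/5, 9/2, 4, 10/3)
obs 5: x=2 → posterior Dirichlet(22/5, 9/2, 5, 10/3)
obs 6: x=3 → posterior Dirichlet(22/5, 9/2, 5, 13/3)
obs 7: x=0 → posterior Dirichlet(27/5, 9/2, 5, 13/3)
obs 8: x=3 → posterior Dirichlet(27/5, 9/2, 5, 16/3)
obs 9: x=1 → posterior Dirichlet(27/5, 11/2, 5, 16/3)
obs 10: x=3 → posterior Dirichlet(27/5, 11/2, 5, 19/3)
obs 11: x=3 → posterior Dirichlet(27/5, 11/2, 5, 22/3)

165/697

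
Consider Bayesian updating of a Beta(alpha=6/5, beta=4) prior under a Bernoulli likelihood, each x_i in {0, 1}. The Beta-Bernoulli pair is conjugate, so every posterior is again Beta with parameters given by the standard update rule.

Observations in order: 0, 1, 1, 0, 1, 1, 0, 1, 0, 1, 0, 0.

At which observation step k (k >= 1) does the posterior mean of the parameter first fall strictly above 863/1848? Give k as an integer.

k = 8

obs 1: x=0 → posterior Beta(6/5, 5)
obs 2: x=1 → posterior Beta(11/5, 5)
obs 3: x=1 → posterior Beta(16/5, 5)
obs 4: x=0 → posterior Beta(16/5, 6)
obs 5: x=1 → posterior Beta(21/5, 6)
obs 6: x=1 → posterior Beta(26/5, 6)
obs 7: x=0 → posterior Beta(26/5, 7)
obs 8: x=1 → posterior Beta(31/5, 7)
obs 9: x=0 → posterior Beta(31/5, 8)
obs 10: x=1 → posterior Beta(36/5, 8)
obs 11: x=0 → posterior Beta(36/5, 9)
obs 12: x=0 → posterior Beta(36/5, 10)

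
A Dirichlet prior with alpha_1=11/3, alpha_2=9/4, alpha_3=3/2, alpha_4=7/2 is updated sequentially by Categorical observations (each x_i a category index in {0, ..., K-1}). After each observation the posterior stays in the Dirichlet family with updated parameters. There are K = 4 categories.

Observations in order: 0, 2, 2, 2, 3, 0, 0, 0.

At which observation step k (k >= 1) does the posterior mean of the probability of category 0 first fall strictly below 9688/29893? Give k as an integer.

obs 1: x=0 → posterior Dirichlet(14/3, 9/4, 3/2, 7/2)
obs 2: x=2 → posterior Dirichlet(14/3, 9/4, 5/2, 7/2)
obs 3: x=2 → posterior Dirichlet(14/3, 9/4, 7/2, 7/2)
obs 4: x=2 → posterior Dirichlet(14/3, 9/4, 9/2, 7/2)
obs 5: x=3 → posterior Dirichlet(14/3, 9/4, 9/2, 9/2)
obs 6: x=0 → posterior Dirichlet(17/3, 9/4, 9/2, 9/2)
obs 7: x=0 → posterior Dirichlet(20/3, 9/4, 9/2, 9/2)
obs 8: x=0 → posterior Dirichlet(23/3, 9/4, 9/2, 9/2)

k = 4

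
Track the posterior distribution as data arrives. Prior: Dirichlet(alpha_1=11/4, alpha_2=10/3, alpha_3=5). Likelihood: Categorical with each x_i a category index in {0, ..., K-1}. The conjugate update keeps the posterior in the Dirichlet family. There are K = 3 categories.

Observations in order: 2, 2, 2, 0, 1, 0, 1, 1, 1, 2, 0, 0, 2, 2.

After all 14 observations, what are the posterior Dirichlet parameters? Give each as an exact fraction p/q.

alpha_1=27/4, alpha_2=22/3, alpha_3=11

obs 1: x=2 → posterior Dirichlet(11/4, 10/3, 6)
obs 2: x=2 → posterior Dirichlet(11/4, 10/3, 7)
obs 3: x=2 → posterior Dirichlet(11/4, 10/3, 8)
obs 4: x=0 → posterior Dirichlet(15/4, 10/3, 8)
obs 5: x=1 → posterior Dirichlet(15/4, 13/3, 8)
obs 6: x=0 → posterior Dirichlet(19/4, 13/3, 8)
obs 7: x=1 → posterior Dirichlet(19/4, 16/3, 8)
obs 8: x=1 → posterior Dirichlet(19/4, 19/3, 8)
obs 9: x=1 → posterior Dirichlet(19/4, 22/3, 8)
obs 10: x=2 → posterior Dirichlet(19/4, 22/3, 9)
obs 11: x=0 → posterior Dirichlet(23/4, 22/3, 9)
obs 12: x=0 → posterior Dirichlet(27/4, 22/3, 9)
obs 13: x=2 → posterior Dirichlet(27/4, 22/3, 10)
obs 14: x=2 → posterior Dirichlet(27/4, 22/3, 11)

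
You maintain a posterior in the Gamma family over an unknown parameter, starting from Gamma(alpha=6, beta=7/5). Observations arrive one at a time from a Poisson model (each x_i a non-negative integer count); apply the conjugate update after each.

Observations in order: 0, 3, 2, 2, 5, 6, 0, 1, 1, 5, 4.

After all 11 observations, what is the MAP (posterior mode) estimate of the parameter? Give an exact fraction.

85/31

obs 1: x=0 → posterior Gamma(6, 12/5)
obs 2: x=3 → posterior Gamma(9, 17/5)
obs 3: x=2 → posterior Gamma(11, 22/5)
obs 4: x=2 → posterior Gamma(13, 27/5)
obs 5: x=5 → posterior Gamma(18, 32/5)
obs 6: x=6 → posterior Gamma(24, 37/5)
obs 7: x=0 → posterior Gamma(24, 42/5)
obs 8: x=1 → posterior Gamma(25, 47/5)
obs 9: x=1 → posterior Gamma(26, 52/5)
obs 10: x=5 → posterior Gamma(31, 57/5)
obs 11: x=4 → posterior Gamma(35, 62/5)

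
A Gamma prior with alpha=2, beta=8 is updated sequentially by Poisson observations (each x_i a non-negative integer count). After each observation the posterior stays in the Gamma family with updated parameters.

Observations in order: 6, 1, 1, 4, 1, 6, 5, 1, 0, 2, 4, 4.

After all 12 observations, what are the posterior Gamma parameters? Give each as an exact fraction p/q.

alpha=37, beta=20

obs 1: x=6 → posterior Gamma(8, 9)
obs 2: x=1 → posterior Gamma(9, 10)
obs 3: x=1 → posterior Gamma(10, 11)
obs 4: x=4 → posterior Gamma(14, 12)
obs 5: x=1 → posterior Gamma(15, 13)
obs 6: x=6 → posterior Gamma(21, 14)
obs 7: x=5 → posterior Gamma(26, 15)
obs 8: x=1 → posterior Gamma(27, 16)
obs 9: x=0 → posterior Gamma(27, 17)
obs 10: x=2 → posterior Gamma(29, 18)
obs 11: x=4 → posterior Gamma(33, 19)
obs 12: x=4 → posterior Gamma(37, 20)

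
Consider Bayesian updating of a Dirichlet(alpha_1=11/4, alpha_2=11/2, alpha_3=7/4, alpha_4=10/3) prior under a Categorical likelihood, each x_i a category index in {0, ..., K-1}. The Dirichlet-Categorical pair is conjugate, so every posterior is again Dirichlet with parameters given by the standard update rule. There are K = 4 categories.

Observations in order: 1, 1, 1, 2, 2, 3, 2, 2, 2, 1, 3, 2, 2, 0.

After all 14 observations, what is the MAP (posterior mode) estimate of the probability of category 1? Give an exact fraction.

obs 1: x=1 → posterior Dirichlet(11/4, 13/2, 7/4, 10/3)
obs 2: x=1 → posterior Dirichlet(11/4, 15/2, 7/4, 10/3)
obs 3: x=1 → posterior Dirichlet(11/4, 17/2, 7/4, 10/3)
obs 4: x=2 → posterior Dirichlet(11/4, 17/2, 11/4, 10/3)
obs 5: x=2 → posterior Dirichlet(11/4, 17/2, 15/4, 10/3)
obs 6: x=3 → posterior Dirichlet(11/4, 17/2, 15/4, 13/3)
obs 7: x=2 → posterior Dirichlet(11/4, 17/2, 19/4, 13/3)
obs 8: x=2 → posterior Dirichlet(11/4, 17/2, 23/4, 13/3)
obs 9: x=2 → posterior Dirichlet(11/4, 17/2, 27/4, 13/3)
obs 10: x=1 → posterior Dirichlet(11/4, 19/2, 27/4, 13/3)
obs 11: x=3 → posterior Dirichlet(11/4, 19/2, 27/4, 16/3)
obs 12: x=2 → posterior Dirichlet(11/4, 19/2, 31/4, 16/3)
obs 13: x=2 → posterior Dirichlet(11/4, 19/2, 35/4, 16/3)
obs 14: x=0 → posterior Dirichlet(15/4, 19/2, 35/4, 16/3)

51/140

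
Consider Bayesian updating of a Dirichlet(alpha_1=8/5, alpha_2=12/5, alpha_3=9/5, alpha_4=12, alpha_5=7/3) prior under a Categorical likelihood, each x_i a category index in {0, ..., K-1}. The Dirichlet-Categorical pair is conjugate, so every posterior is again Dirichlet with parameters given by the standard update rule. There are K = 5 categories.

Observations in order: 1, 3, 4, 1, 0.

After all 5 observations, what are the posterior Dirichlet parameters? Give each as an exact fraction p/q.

alpha_1=13/5, alpha_2=22/5, alpha_3=9/5, alpha_4=13, alpha_5=10/3

obs 1: x=1 → posterior Dirichlet(8/5, 17/5, 9/5, 12, 7/3)
obs 2: x=3 → posterior Dirichlet(8/5, 17/5, 9/5, 13, 7/3)
obs 3: x=4 → posterior Dirichlet(8/5, 17/5, 9/5, 13, 10/3)
obs 4: x=1 → posterior Dirichlet(8/5, 22/5, 9/5, 13, 10/3)
obs 5: x=0 → posterior Dirichlet(13/5, 22/5, 9/5, 13, 10/3)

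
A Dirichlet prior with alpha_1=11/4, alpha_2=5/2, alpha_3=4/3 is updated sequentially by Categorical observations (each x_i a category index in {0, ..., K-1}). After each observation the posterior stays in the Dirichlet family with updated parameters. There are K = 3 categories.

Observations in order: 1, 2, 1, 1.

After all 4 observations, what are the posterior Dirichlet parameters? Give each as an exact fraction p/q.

alpha_1=11/4, alpha_2=11/2, alpha_3=7/3

obs 1: x=1 → posterior Dirichlet(11/4, 7/2, 4/3)
obs 2: x=2 → posterior Dirichlet(11/4, 7/2, 7/3)
obs 3: x=1 → posterior Dirichlet(11/4, 9/2, 7/3)
obs 4: x=1 → posterior Dirichlet(11/4, 11/2, 7/3)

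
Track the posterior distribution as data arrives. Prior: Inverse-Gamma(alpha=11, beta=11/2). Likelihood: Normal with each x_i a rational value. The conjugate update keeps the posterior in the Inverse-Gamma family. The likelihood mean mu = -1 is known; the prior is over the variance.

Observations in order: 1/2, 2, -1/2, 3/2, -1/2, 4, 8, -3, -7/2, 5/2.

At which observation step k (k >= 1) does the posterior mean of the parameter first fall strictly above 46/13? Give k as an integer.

k = 7

obs 1: x=1/2 → posterior Inverse-Gamma(23/2, 53/8)
obs 2: x=2 → posterior Inverse-Gamma(12, 89/8)
obs 3: x=-1/2 → posterior Inverse-Gamma(25/2, 45/4)
obs 4: x=3/2 → posterior Inverse-Gamma(13, 115/8)
obs 5: x=-1/2 → posterior Inverse-Gamma(27/2, 29/2)
obs 6: x=4 → posterior Inverse-Gamma(14, 27)
obs 7: x=8 → posterior Inverse-Gamma(29/2, 135/2)
obs 8: x=-3 → posterior Inverse-Gamma(15, 139/2)
obs 9: x=-7/2 → posterior Inverse-Gamma(31/2, 581/8)
obs 10: x=5/2 → posterior Inverse-Gamma(16, 315/4)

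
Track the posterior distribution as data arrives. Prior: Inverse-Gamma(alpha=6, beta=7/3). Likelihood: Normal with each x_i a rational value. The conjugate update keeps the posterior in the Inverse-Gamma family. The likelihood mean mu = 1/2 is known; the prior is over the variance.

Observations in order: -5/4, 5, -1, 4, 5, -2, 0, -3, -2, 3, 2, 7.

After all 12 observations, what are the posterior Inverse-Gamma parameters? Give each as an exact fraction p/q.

obs 1: x=-5/4 → posterior Inverse-Gamma(13/2, 371/96)
obs 2: x=5 → posterior Inverse-Gamma(7, 1343/96)
obs 3: x=-1 → posterior Inverse-Gamma(15/2, 1451/96)
obs 4: x=4 → posterior Inverse-Gamma(8, 2039/96)
obs 5: x=5 → posterior Inverse-Gamma(17/2, 3011/96)
obs 6: x=-2 → posterior Inverse-Gamma(9, 3311/96)
obs 7: x=0 → posterior Inverse-Gamma(19/2, 3323/96)
obs 8: x=-3 → posterior Inverse-Gamma(10, 3911/96)
obs 9: x=-2 → posterior Inverse-Gamma(21/2, 4211/96)
obs 10: x=3 → posterior Inverse-Gamma(11, 4511/96)
obs 11: x=2 → posterior Inverse-Gamma(23/2, 4619/96)
obs 12: x=7 → posterior Inverse-Gamma(12, 6647/96)

alpha=12, beta=6647/96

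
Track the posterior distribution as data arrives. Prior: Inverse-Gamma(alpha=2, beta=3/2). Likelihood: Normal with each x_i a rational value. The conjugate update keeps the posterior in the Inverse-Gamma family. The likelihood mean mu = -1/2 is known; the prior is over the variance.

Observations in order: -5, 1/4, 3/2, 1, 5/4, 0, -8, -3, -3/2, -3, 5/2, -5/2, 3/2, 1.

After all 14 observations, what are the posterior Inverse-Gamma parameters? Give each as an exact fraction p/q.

alpha=9, beta=979/16

obs 1: x=-5 → posterior Inverse-Gamma(5/2, 93/8)
obs 2: x=1/4 → posterior Inverse-Gamma(3, 381/32)
obs 3: x=3/2 → posterior Inverse-Gamma(7/2, 445/32)
obs 4: x=1 → posterior Inverse-Gamma(4, 481/32)
obs 5: x=5/4 → posterior Inverse-Gamma(9/2, 265/16)
obs 6: x=0 → posterior Inverse-Gamma(5, 267/16)
obs 7: x=-8 → posterior Inverse-Gamma(11/2, 717/16)
obs 8: x=-3 → posterior Inverse-Gamma(6, 767/16)
obs 9: x=-3/2 → posterior Inverse-Gamma(13/2, 775/16)
obs 10: x=-3 → posterior Inverse-Gamma(7, 825/16)
obs 11: x=5/2 → posterior Inverse-Gamma(15/2, 897/16)
obs 12: x=-5/2 → posterior Inverse-Gamma(8, 929/16)
obs 13: x=3/2 → posterior Inverse-Gamma(17/2, 961/16)
obs 14: x=1 → posterior Inverse-Gamma(9, 979/16)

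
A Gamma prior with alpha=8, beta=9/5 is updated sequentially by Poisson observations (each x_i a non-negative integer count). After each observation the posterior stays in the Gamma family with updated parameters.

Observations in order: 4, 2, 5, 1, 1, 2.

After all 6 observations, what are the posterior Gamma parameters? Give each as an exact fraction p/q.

alpha=23, beta=39/5

obs 1: x=4 → posterior Gamma(12, 14/5)
obs 2: x=2 → posterior Gamma(14, 19/5)
obs 3: x=5 → posterior Gamma(19, 24/5)
obs 4: x=1 → posterior Gamma(20, 29/5)
obs 5: x=1 → posterior Gamma(21, 34/5)
obs 6: x=2 → posterior Gamma(23, 39/5)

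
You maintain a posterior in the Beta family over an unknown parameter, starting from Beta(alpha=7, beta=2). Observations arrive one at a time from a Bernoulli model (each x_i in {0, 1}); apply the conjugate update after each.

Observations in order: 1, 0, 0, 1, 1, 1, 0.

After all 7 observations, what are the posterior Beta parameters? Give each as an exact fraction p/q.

obs 1: x=1 → posterior Beta(8, 2)
obs 2: x=0 → posterior Beta(8, 3)
obs 3: x=0 → posterior Beta(8, 4)
obs 4: x=1 → posterior Beta(9, 4)
obs 5: x=1 → posterior Beta(10, 4)
obs 6: x=1 → posterior Beta(11, 4)
obs 7: x=0 → posterior Beta(11, 5)

alpha=11, beta=5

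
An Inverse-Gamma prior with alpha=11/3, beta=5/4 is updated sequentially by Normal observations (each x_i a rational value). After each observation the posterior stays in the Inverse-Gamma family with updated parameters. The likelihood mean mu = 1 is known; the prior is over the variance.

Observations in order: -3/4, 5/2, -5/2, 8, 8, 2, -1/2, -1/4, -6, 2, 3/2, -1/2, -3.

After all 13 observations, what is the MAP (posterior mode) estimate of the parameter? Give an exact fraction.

4593/536

obs 1: x=-3/4 → posterior Inverse-Gamma(25/6, 89/32)
obs 2: x=5/2 → posterior Inverse-Gamma(14/3, 125/32)
obs 3: x=-5/2 → posterior Inverse-Gamma(31/6, 321/32)
obs 4: x=8 → posterior Inverse-Gamma(17/3, 1105/32)
obs 5: x=8 → posterior Inverse-Gamma(37/6, 1889/32)
obs 6: x=2 → posterior Inverse-Gamma(20/3, 1905/32)
obs 7: x=-1/2 → posterior Inverse-Gamma(43/6, 1941/32)
obs 8: x=-1/4 → posterior Inverse-Gamma(23/3, 983/16)
obs 9: x=-6 → posterior Inverse-Gamma(49/6, 1375/16)
obs 10: x=2 → posterior Inverse-Gamma(26/3, 1383/16)
obs 11: x=3/2 → posterior Inverse-Gamma(55/6, 1385/16)
obs 12: x=-1/2 → posterior Inverse-Gamma(29/3, 1403/16)
obs 13: x=-3 → posterior Inverse-Gamma(61/6, 1531/16)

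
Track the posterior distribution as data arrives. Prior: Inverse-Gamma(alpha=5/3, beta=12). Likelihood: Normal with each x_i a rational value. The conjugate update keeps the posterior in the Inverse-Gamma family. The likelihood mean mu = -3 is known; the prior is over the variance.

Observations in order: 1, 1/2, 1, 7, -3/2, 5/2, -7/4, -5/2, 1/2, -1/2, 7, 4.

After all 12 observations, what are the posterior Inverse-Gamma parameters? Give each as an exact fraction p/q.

alpha=23/3, beta=5921/32

obs 1: x=1 → posterior Inverse-Gamma(13/6, 20)
obs 2: x=1/2 → posterior Inverse-Gamma(8/3, 209/8)
obs 3: x=1 → posterior Inverse-Gamma(19/6, 273/8)
obs 4: x=7 → posterior Inverse-Gamma(11/3, 673/8)
obs 5: x=-3/2 → posterior Inverse-Gamma(25/6, 341/4)
obs 6: x=5/2 → posterior Inverse-Gamma(14/3, 803/8)
obs 7: x=-7/4 → posterior Inverse-Gamma(31/6, 3237/32)
obs 8: x=-5/2 → posterior Inverse-Gamma(17/3, 3241/32)
obs 9: x=1/2 → posterior Inverse-Gamma(37/6, 3437/32)
obs 10: x=-1/2 → posterior Inverse-Gamma(20/3, 3537/32)
obs 11: x=7 → posterior Inverse-Gamma(43/6, 5137/32)
obs 12: x=4 → posterior Inverse-Gamma(23/3, 5921/32)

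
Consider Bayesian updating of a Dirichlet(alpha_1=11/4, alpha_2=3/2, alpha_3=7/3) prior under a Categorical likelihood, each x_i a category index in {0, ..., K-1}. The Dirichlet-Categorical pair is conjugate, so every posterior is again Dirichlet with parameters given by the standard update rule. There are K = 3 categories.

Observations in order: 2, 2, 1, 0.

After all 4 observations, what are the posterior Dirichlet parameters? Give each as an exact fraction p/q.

obs 1: x=2 → posterior Dirichlet(11/4, 3/2, 10/3)
obs 2: x=2 → posterior Dirichlet(11/4, 3/2, 13/3)
obs 3: x=1 → posterior Dirichlet(11/4, 5/2, 13/3)
obs 4: x=0 → posterior Dirichlet(15/4, 5/2, 13/3)

alpha_1=15/4, alpha_2=5/2, alpha_3=13/3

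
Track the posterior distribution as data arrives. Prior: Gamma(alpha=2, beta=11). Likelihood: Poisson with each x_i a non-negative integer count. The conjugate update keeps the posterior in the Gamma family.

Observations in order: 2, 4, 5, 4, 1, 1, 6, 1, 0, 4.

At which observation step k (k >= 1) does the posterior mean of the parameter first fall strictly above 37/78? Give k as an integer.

obs 1: x=2 → posterior Gamma(4, 12)
obs 2: x=4 → posterior Gamma(8, 13)
obs 3: x=5 → posterior Gamma(13, 14)
obs 4: x=4 → posterior Gamma(17, 15)
obs 5: x=1 → posterior Gamma(18, 16)
obs 6: x=1 → posterior Gamma(19, 17)
obs 7: x=6 → posterior Gamma(25, 18)
obs 8: x=1 → posterior Gamma(26, 19)
obs 9: x=0 → posterior Gamma(26, 20)
obs 10: x=4 → posterior Gamma(30, 21)

k = 2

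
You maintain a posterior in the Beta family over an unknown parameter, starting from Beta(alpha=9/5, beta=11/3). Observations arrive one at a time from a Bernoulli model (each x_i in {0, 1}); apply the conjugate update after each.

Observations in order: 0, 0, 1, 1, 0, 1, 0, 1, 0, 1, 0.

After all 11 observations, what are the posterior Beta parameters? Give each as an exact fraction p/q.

obs 1: x=0 → posterior Beta(9/5, 14/3)
obs 2: x=0 → posterior Beta(9/5, 17/3)
obs 3: x=1 → posterior Beta(14/5, 17/3)
obs 4: x=1 → posterior Beta(19/5, 17/3)
obs 5: x=0 → posterior Beta(19/5, 20/3)
obs 6: x=1 → posterior Beta(24/5, 20/3)
obs 7: x=0 → posterior Beta(24/5, 23/3)
obs 8: x=1 → posterior Beta(29/5, 23/3)
obs 9: x=0 → posterior Beta(29/5, 26/3)
obs 10: x=1 → posterior Beta(34/5, 26/3)
obs 11: x=0 → posterior Beta(34/5, 29/3)

alpha=34/5, beta=29/3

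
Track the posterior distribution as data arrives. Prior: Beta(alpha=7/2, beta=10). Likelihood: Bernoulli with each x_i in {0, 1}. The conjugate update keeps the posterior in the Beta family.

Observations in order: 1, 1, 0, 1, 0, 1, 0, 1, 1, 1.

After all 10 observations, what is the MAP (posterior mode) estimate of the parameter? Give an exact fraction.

19/43

obs 1: x=1 → posterior Beta(9/2, 10)
obs 2: x=1 → posterior Beta(11/2, 10)
obs 3: x=0 → posterior Beta(11/2, 11)
obs 4: x=1 → posterior Beta(13/2, 11)
obs 5: x=0 → posterior Beta(13/2, 12)
obs 6: x=1 → posterior Beta(15/2, 12)
obs 7: x=0 → posterior Beta(15/2, 13)
obs 8: x=1 → posterior Beta(17/2, 13)
obs 9: x=1 → posterior Beta(19/2, 13)
obs 10: x=1 → posterior Beta(21/2, 13)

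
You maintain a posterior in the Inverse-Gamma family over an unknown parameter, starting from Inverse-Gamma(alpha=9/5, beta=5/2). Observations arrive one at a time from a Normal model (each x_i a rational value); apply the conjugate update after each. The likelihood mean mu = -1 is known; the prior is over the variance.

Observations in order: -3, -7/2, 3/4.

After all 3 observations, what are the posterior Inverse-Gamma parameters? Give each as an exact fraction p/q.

alpha=33/10, beta=293/32

obs 1: x=-3 → posterior Inverse-Gamma(23/10, 9/2)
obs 2: x=-7/2 → posterior Inverse-Gamma(14/5, 61/8)
obs 3: x=3/4 → posterior Inverse-Gamma(33/10, 293/32)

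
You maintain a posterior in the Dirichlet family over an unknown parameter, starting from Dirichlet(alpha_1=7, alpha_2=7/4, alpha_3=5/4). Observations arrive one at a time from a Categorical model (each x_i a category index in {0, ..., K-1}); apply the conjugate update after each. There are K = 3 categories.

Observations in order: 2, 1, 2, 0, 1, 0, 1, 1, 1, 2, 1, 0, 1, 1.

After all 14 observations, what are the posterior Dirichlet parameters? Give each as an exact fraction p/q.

alpha_1=10, alpha_2=39/4, alpha_3=17/4

obs 1: x=2 → posterior Dirichlet(7, 7/4, 9/4)
obs 2: x=1 → posterior Dirichlet(7, 11/4, 9/4)
obs 3: x=2 → posterior Dirichlet(7, 11/4, 13/4)
obs 4: x=0 → posterior Dirichlet(8, 11/4, 13/4)
obs 5: x=1 → posterior Dirichlet(8, 15/4, 13/4)
obs 6: x=0 → posterior Dirichlet(9, 15/4, 13/4)
obs 7: x=1 → posterior Dirichlet(9, 19/4, 13/4)
obs 8: x=1 → posterior Dirichlet(9, 23/4, 13/4)
obs 9: x=1 → posterior Dirichlet(9, 27/4, 13/4)
obs 10: x=2 → posterior Dirichlet(9, 27/4, 17/4)
obs 11: x=1 → posterior Dirichlet(9, 31/4, 17/4)
obs 12: x=0 → posterior Dirichlet(10, 31/4, 17/4)
obs 13: x=1 → posterior Dirichlet(10, 35/4, 17/4)
obs 14: x=1 → posterior Dirichlet(10, 39/4, 17/4)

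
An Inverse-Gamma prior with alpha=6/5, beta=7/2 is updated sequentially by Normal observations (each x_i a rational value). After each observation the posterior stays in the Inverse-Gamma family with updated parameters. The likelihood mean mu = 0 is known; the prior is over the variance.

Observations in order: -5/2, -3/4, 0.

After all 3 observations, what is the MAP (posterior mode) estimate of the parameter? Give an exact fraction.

1105/592

obs 1: x=-5/2 → posterior Inverse-Gamma(17/10, 53/8)
obs 2: x=-3/4 → posterior Inverse-Gamma(11/5, 221/32)
obs 3: x=0 → posterior Inverse-Gamma(27/10, 221/32)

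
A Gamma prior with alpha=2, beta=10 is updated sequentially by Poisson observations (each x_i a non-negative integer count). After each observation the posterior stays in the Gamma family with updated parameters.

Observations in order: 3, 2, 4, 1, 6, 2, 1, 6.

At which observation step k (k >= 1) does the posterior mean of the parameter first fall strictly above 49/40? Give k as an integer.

obs 1: x=3 → posterior Gamma(5, 11)
obs 2: x=2 → posterior Gamma(7, 12)
obs 3: x=4 → posterior Gamma(11, 13)
obs 4: x=1 → posterior Gamma(12, 14)
obs 5: x=6 → posterior Gamma(18, 15)
obs 6: x=2 → posterior Gamma(20, 16)
obs 7: x=1 → posterior Gamma(21, 17)
obs 8: x=6 → posterior Gamma(27, 18)

k = 6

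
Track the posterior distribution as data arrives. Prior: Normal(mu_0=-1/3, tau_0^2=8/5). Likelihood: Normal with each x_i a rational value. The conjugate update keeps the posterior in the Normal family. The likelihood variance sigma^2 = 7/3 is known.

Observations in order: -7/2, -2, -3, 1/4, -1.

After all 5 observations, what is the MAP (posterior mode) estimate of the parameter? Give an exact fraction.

obs 1: x=-7/2 → posterior Normal(-287/177, 56/59)
obs 2: x=-2 → posterior Normal(-431/249, 56/83)
obs 3: x=-3 → posterior Normal(-647/321, 56/107)
obs 4: x=1/4 → posterior Normal(-629/393, 56/131)
obs 5: x=-1 → posterior Normal(-701/465, 56/155)

-701/465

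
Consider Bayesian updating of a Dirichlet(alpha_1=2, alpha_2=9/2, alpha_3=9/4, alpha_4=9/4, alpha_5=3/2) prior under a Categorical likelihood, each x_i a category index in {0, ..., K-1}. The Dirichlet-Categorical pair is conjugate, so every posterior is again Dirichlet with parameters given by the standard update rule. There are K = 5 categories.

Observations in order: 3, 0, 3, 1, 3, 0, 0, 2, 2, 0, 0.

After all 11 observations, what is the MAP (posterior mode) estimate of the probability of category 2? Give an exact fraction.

obs 1: x=3 → posterior Dirichlet(2, 9/2, 9/4, 13/4, 3/2)
obs 2: x=0 → posterior Dirichlet(3, 9/2, 9/4, 13/4, 3/2)
obs 3: x=3 → posterior Dirichlet(3, 9/2, 9/4, 17/4, 3/2)
obs 4: x=1 → posterior Dirichlet(3, 11/2, 9/4, 17/4, 3/2)
obs 5: x=3 → posterior Dirichlet(3, 11/2, 9/4, 21/4, 3/2)
obs 6: x=0 → posterior Dirichlet(4, 11/2, 9/4, 21/4, 3/2)
obs 7: x=0 → posterior Dirichlet(5, 11/2, 9/4, 21/4, 3/2)
obs 8: x=2 → posterior Dirichlet(5, 11/2, 13/4, 21/4, 3/2)
obs 9: x=2 → posterior Dirichlet(5, 11/2, 17/4, 21/4, 3/2)
obs 10: x=0 → posterior Dirichlet(6, 11/2, 17/4, 21/4, 3/2)
obs 11: x=0 → posterior Dirichlet(7, 11/2, 17/4, 21/4, 3/2)

13/74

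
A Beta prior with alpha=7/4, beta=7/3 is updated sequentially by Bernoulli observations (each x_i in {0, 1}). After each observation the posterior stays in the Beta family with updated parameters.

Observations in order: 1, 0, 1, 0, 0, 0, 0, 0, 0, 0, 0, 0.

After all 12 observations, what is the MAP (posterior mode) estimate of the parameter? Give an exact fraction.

obs 1: x=1 → posterior Beta(11/4, 7/3)
obs 2: x=0 → posterior Beta(11/4, 10/3)
obs 3: x=1 → posterior Beta(15/4, 10/3)
obs 4: x=0 → posterior Beta(15/4, 13/3)
obs 5: x=0 → posterior Beta(15/4, 16/3)
obs 6: x=0 → posterior Beta(15/4, 19/3)
obs 7: x=0 → posterior Beta(15/4, 22/3)
obs 8: x=0 → posterior Beta(15/4, 25/3)
obs 9: x=0 → posterior Beta(15/4, 28/3)
obs 10: x=0 → posterior Beta(15/4, 31/3)
obs 11: x=0 → posterior Beta(15/4, 34/3)
obs 12: x=0 → posterior Beta(15/4, 37/3)

33/169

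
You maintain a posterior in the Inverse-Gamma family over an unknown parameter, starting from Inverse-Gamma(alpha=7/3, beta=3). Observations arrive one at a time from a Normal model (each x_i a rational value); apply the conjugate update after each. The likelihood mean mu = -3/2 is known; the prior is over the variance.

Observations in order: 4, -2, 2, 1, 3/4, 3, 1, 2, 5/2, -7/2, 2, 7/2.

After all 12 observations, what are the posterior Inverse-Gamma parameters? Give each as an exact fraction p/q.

obs 1: x=4 → posterior Inverse-Gamma(17/6, 145/8)
obs 2: x=-2 → posterior Inverse-Gamma(10/3, 73/4)
obs 3: x=2 → posterior Inverse-Gamma(23/6, 195/8)
obs 4: x=1 → posterior Inverse-Gamma(13/3, 55/2)
obs 5: x=3/4 → posterior Inverse-Gamma(29/6, 961/32)
obs 6: x=3 → posterior Inverse-Gamma(16/3, 1285/32)
obs 7: x=1 → posterior Inverse-Gamma(35/6, 1385/32)
obs 8: x=2 → posterior Inverse-Gamma(19/3, 1581/32)
obs 9: x=5/2 → posterior Inverse-Gamma(41/6, 1837/32)
obs 10: x=-7/2 → posterior Inverse-Gamma(22/3, 1901/32)
obs 11: x=2 → posterior Inverse-Gamma(47/6, 2097/32)
obs 12: x=7/2 → posterior Inverse-Gamma(25/3, 2497/32)

alpha=25/3, beta=2497/32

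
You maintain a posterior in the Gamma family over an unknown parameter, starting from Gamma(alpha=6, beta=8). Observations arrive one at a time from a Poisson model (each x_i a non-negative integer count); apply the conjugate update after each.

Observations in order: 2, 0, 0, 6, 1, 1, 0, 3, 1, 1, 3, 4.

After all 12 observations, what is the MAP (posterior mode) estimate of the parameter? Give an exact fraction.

27/20

obs 1: x=2 → posterior Gamma(8, 9)
obs 2: x=0 → posterior Gamma(8, 10)
obs 3: x=0 → posterior Gamma(8, 11)
obs 4: x=6 → posterior Gamma(14, 12)
obs 5: x=1 → posterior Gamma(15, 13)
obs 6: x=1 → posterior Gamma(16, 14)
obs 7: x=0 → posterior Gamma(16, 15)
obs 8: x=3 → posterior Gamma(19, 16)
obs 9: x=1 → posterior Gamma(20, 17)
obs 10: x=1 → posterior Gamma(21, 18)
obs 11: x=3 → posterior Gamma(24, 19)
obs 12: x=4 → posterior Gamma(28, 20)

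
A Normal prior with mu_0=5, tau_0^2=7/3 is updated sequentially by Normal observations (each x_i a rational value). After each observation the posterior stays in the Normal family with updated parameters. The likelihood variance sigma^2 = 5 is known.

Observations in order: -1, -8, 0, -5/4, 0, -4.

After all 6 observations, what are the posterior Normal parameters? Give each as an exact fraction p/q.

mu_0=-33/76, tau_0^2=35/57

obs 1: x=-1 → posterior Normal(34/11, 35/22)
obs 2: x=-8 → posterior Normal(12/29, 35/29)
obs 3: x=0 → posterior Normal(1/3, 35/36)
obs 4: x=-5/4 → posterior Normal(13/172, 35/43)
obs 5: x=0 → posterior Normal(13/200, 7/10)
obs 6: x=-4 → posterior Normal(-33/76, 35/57)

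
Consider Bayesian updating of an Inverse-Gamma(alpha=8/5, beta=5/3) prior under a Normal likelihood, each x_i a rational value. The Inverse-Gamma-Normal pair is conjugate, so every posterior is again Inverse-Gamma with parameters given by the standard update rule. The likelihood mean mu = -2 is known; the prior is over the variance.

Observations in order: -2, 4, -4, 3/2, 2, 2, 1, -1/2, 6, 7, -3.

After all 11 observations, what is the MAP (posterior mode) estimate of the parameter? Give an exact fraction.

7345/486

obs 1: x=-2 → posterior Inverse-Gamma(21/10, 5/3)
obs 2: x=4 → posterior Inverse-Gamma(13/5, 59/3)
obs 3: x=-4 → posterior Inverse-Gamma(31/10, 65/3)
obs 4: x=3/2 → posterior Inverse-Gamma(18/5, 667/24)
obs 5: x=2 → posterior Inverse-Gamma(41/10, 859/24)
obs 6: x=2 → posterior Inverse-Gamma(23/5, 1051/24)
obs 7: x=1 → posterior Inverse-Gamma(51/10, 1159/24)
obs 8: x=-1/2 → posterior Inverse-Gamma(28/5, 593/12)
obs 9: x=6 → posterior Inverse-Gamma(61/10, 977/12)
obs 10: x=7 → posterior Inverse-Gamma(33/5, 1463/12)
obs 11: x=-3 → posterior Inverse-Gamma(71/10, 1469/12)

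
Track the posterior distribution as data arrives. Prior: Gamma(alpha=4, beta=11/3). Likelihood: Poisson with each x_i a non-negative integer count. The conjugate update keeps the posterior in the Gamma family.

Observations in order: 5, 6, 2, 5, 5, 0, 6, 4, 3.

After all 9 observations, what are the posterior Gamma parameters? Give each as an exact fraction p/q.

alpha=40, beta=38/3

obs 1: x=5 → posterior Gamma(9, 14/3)
obs 2: x=6 → posterior Gamma(15, 17/3)
obs 3: x=2 → posterior Gamma(17, 20/3)
obs 4: x=5 → posterior Gamma(22, 23/3)
obs 5: x=5 → posterior Gamma(27, 26/3)
obs 6: x=0 → posterior Gamma(27, 29/3)
obs 7: x=6 → posterior Gamma(33, 32/3)
obs 8: x=4 → posterior Gamma(37, 35/3)
obs 9: x=3 → posterior Gamma(40, 38/3)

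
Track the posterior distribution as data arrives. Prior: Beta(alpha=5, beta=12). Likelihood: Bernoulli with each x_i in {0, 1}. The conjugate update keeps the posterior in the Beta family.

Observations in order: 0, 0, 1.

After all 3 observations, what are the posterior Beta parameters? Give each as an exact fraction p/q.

obs 1: x=0 → posterior Beta(5, 13)
obs 2: x=0 → posterior Beta(5, 14)
obs 3: x=1 → posterior Beta(6, 14)

alpha=6, beta=14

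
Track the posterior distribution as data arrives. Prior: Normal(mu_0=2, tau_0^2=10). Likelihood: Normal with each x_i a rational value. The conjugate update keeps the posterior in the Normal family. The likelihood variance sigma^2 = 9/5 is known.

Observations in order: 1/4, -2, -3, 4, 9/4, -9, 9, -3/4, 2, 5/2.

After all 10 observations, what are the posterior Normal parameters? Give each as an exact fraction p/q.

obs 1: x=1/4 → posterior Normal(61/118, 90/59)
obs 2: x=-2 → posterior Normal(-139/218, 90/109)
obs 3: x=-3 → posterior Normal(-439/318, 30/53)
obs 4: x=4 → posterior Normal(-39/418, 90/209)
obs 5: x=9/4 → posterior Normal(93/259, 90/259)
obs 6: x=-9 → posterior Normal(-119/103, 30/103)
obs 7: x=9 → posterior Normal(93/359, 90/359)
obs 8: x=-3/4 → posterior Normal(111/818, 90/409)
obs 9: x=2 → posterior Normal(311/918, 10/51)
obs 10: x=5/2 → posterior Normal(561/1018, 90/509)

mu_0=561/1018, tau_0^2=90/509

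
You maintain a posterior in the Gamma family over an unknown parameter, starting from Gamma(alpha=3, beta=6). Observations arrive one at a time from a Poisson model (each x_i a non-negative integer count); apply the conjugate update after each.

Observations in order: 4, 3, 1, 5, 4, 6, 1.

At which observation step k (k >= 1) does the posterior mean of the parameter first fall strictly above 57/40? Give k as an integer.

k = 4

obs 1: x=4 → posterior Gamma(7, 7)
obs 2: x=3 → posterior Gamma(10, 8)
obs 3: x=1 → posterior Gamma(11, 9)
obs 4: x=5 → posterior Gamma(16, 10)
obs 5: x=4 → posterior Gamma(20, 11)
obs 6: x=6 → posterior Gamma(26, 12)
obs 7: x=1 → posterior Gamma(27, 13)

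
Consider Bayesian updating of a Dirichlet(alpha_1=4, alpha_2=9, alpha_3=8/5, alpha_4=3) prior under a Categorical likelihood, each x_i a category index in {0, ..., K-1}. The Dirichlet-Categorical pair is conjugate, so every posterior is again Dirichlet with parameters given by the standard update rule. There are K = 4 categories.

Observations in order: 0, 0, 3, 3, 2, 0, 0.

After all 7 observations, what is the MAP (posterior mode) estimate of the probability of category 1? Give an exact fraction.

40/103

obs 1: x=0 → posterior Dirichlet(5, 9, 8/5, 3)
obs 2: x=0 → posterior Dirichlet(6, 9, 8/5, 3)
obs 3: x=3 → posterior Dirichlet(6, 9, 8/5, 4)
obs 4: x=3 → posterior Dirichlet(6, 9, 8/5, 5)
obs 5: x=2 → posterior Dirichlet(6, 9, 13/5, 5)
obs 6: x=0 → posterior Dirichlet(7, 9, 13/5, 5)
obs 7: x=0 → posterior Dirichlet(8, 9, 13/5, 5)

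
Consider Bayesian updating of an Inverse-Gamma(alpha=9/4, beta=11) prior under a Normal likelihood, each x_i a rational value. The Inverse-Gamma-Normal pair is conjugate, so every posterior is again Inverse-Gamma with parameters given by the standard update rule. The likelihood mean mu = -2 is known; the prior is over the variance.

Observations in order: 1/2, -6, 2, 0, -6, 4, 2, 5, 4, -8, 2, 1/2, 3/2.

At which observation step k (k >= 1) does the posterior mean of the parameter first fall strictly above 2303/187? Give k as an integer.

obs 1: x=1/2 → posterior Inverse-Gamma(11/4, 113/8)
obs 2: x=-6 → posterior Inverse-Gamma(13/4, 177/8)
obs 3: x=2 → posterior Inverse-Gamma(15/4, 241/8)
obs 4: x=0 → posterior Inverse-Gamma(17/4, 257/8)
obs 5: x=-6 → posterior Inverse-Gamma(19/4, 321/8)
obs 6: x=4 → posterior Inverse-Gamma(21/4, 465/8)
obs 7: x=2 → posterior Inverse-Gamma(23/4, 529/8)
obs 8: x=5 → posterior Inverse-Gamma(25/4, 725/8)
obs 9: x=4 → posterior Inverse-Gamma(27/4, 869/8)
obs 10: x=-8 → posterior Inverse-Gamma(29/4, 1013/8)
obs 11: x=2 → posterior Inverse-Gamma(31/4, 1077/8)
obs 12: x=1/2 → posterior Inverse-Gamma(33/4, 551/4)
obs 13: x=3/2 → posterior Inverse-Gamma(35/4, 1151/8)

k = 6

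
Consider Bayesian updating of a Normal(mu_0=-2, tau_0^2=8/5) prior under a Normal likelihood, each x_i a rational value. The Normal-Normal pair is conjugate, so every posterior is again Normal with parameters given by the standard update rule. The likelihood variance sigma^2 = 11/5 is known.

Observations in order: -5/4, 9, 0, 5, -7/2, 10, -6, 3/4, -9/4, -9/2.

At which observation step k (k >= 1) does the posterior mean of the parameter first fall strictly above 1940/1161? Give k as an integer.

obs 1: x=-5/4 → posterior Normal(-32/19, 88/95)
obs 2: x=9 → posterior Normal(40/27, 88/135)
obs 3: x=0 → posterior Normal(8/7, 88/175)
obs 4: x=5 → posterior Normal(80/43, 88/215)
obs 5: x=-7/2 → posterior Normal(52/51, 88/255)
obs 6: x=10 → posterior Normal(132/59, 88/295)
obs 7: x=-6 → posterior Normal(84/67, 88/335)
obs 8: x=3/4 → posterior Normal(6/5, 88/375)
obs 9: x=-9/4 → posterior Normal(72/83, 88/415)
obs 10: x=-9/2 → posterior Normal(36/91, 88/455)

k = 4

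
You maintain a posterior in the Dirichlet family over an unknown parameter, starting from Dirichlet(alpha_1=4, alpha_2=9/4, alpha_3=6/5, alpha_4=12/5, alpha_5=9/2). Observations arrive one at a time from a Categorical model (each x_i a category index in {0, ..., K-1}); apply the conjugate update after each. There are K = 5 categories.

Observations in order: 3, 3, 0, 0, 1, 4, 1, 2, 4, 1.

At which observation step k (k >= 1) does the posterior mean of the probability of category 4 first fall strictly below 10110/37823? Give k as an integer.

obs 1: x=3 → posterior Dirichlet(4, 9/4, 6/5, 17/5, 9/2)
obs 2: x=3 → posterior Dirichlet(4, 9/4, 6/5, 22/5, 9/2)
obs 3: x=0 → posterior Dirichlet(5, 9/4, 6/5, 22/5, 9/2)
obs 4: x=0 → posterior Dirichlet(6, 9/4, 6/5, 22/5, 9/2)
obs 5: x=1 → posterior Dirichlet(6, 13/4, 6/5, 22/5, 9/2)
obs 6: x=4 → posterior Dirichlet(6, 13/4, 6/5, 22/5, 11/2)
obs 7: x=1 → posterior Dirichlet(6, 17/4, 6/5, 22/5, 11/2)
obs 8: x=2 → posterior Dirichlet(6, 17/4, 11/5, 22/5, 11/2)
obs 9: x=4 → posterior Dirichlet(6, 17/4, 11/5, 22/5, 13/2)
obs 10: x=1 → posterior Dirichlet(6, 21/4, 11/5, 22/5, 13/2)

k = 3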